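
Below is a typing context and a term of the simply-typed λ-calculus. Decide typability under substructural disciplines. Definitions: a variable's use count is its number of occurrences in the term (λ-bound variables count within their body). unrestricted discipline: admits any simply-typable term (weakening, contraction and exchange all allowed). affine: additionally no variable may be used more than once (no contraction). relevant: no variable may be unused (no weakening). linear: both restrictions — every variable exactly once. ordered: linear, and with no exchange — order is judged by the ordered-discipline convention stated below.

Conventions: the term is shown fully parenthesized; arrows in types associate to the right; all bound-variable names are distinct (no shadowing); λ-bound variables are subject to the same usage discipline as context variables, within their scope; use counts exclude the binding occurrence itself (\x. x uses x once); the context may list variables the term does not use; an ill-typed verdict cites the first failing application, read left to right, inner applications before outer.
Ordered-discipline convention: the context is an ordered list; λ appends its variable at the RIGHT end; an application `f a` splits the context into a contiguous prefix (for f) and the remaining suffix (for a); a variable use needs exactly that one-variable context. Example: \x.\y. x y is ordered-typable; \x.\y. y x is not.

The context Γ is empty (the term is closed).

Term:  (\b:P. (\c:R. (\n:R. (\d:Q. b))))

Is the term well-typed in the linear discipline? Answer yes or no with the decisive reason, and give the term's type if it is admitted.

no — unused: c, n, d — weakening required
usage: b [bound]: 1, c [bound]: 0, n [bound]: 0, d [bound]: 0
uses in reading order: b
typing: well-typed at P → R → R → Q → P
across the five disciplines: ordered ✗ | linear ✗ | affine ✓ | relevant ✗ | unrestricted ✓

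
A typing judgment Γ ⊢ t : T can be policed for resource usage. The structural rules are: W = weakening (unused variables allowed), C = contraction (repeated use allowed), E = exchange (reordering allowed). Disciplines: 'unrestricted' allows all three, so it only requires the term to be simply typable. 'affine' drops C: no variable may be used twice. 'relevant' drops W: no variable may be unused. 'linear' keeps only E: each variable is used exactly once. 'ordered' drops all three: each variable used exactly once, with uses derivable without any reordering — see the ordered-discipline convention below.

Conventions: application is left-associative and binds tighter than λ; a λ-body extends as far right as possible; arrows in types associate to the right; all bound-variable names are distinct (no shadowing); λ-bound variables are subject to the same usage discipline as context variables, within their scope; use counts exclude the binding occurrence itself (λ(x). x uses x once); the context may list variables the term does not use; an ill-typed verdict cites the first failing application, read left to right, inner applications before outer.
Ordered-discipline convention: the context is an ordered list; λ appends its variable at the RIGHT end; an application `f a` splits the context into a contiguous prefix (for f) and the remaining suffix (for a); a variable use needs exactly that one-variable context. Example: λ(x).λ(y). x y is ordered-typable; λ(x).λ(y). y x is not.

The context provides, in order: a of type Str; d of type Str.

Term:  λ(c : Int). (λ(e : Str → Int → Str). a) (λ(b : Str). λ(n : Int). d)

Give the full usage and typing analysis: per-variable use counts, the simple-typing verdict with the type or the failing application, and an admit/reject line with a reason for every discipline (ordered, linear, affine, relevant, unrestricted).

counts: a ×1, d ×1, c (λ-bound) ×0, e (λ-bound) ×0, b (λ-bound) ×0, n (λ-bound) ×0
use order (left to right): a, d
typing: well-typed at Int → Str
ordered: ✗ — c, e, b, n never used (weakening)
linear: ✗ — c, e, b, n never used (weakening)
affine: ✓ — at most one use each (a, d, c, e, b, n)
relevant: ✗ — c, e, b, n never used (weakening)
unrestricted: ✓ — type-checks (Int → Str) and nothing is barred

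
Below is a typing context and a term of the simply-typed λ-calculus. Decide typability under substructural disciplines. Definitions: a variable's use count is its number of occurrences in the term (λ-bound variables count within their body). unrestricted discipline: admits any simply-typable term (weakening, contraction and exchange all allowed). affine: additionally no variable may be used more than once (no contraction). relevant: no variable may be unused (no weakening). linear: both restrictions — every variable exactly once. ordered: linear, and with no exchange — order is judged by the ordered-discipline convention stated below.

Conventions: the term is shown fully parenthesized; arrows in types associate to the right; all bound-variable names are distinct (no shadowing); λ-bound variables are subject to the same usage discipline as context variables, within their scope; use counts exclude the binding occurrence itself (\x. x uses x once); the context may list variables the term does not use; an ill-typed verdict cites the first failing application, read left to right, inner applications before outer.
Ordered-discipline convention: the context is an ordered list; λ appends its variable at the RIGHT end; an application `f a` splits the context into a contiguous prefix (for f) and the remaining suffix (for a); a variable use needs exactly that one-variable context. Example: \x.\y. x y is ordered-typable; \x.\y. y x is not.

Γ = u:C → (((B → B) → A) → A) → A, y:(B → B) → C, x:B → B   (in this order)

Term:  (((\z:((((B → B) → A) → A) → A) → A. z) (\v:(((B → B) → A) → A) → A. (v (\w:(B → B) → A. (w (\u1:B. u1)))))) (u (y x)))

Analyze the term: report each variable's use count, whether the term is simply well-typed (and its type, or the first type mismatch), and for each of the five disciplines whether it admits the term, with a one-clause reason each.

variable uses: u ×1, y ×1, x ×1, z [bound] ×1, v [bound] ×1, w [bound] ×1, u1 [bound] ×1
order of uses: z, v, w, u1, u, y, x
typing: the term checks, with type A
ordered: ✓ — single-use (u, y, x, z, v, w, u1), ordered derivation ok
linear: ✓ — exactly-once usage across u, y, x, z, v, w, u1
affine: ✓ — none of u, y, x, z, v, w, u1 used more than once
relevant: ✓ — at least one use each (u, y, x, z, v, w, u1)
unrestricted: ✓ — well-typed at A; no restrictions here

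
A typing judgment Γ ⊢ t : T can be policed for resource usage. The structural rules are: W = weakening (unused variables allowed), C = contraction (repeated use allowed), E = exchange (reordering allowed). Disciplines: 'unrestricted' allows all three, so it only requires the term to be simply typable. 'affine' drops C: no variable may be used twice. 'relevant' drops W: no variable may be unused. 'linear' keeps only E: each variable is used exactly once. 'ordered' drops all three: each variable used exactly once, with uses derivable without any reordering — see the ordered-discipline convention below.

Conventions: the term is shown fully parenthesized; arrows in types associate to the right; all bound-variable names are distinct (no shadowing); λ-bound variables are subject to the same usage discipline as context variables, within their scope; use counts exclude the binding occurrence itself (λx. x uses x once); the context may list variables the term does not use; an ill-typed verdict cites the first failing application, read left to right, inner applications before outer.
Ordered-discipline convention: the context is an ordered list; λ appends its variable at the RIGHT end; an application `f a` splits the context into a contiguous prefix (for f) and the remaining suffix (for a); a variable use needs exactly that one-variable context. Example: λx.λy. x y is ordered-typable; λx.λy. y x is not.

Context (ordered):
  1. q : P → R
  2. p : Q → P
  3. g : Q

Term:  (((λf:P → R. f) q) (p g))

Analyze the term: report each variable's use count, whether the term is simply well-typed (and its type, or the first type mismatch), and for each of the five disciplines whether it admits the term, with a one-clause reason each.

counts: q ×1, p ×1, g ×1, f (bound) ×1
left-to-right use order: f, q, p, g
typing: well-typed at R
ordered: ✓ — one use each (q, p, g, f); ordered split holds
linear: ✓ — single use per variable (q, p, g, f)
affine: ✓ — no duplicate uses among q, p, g, f
relevant: ✓ — none of q, p, g, f goes unused
unrestricted: ✓ — type-checks (R) and nothing is barred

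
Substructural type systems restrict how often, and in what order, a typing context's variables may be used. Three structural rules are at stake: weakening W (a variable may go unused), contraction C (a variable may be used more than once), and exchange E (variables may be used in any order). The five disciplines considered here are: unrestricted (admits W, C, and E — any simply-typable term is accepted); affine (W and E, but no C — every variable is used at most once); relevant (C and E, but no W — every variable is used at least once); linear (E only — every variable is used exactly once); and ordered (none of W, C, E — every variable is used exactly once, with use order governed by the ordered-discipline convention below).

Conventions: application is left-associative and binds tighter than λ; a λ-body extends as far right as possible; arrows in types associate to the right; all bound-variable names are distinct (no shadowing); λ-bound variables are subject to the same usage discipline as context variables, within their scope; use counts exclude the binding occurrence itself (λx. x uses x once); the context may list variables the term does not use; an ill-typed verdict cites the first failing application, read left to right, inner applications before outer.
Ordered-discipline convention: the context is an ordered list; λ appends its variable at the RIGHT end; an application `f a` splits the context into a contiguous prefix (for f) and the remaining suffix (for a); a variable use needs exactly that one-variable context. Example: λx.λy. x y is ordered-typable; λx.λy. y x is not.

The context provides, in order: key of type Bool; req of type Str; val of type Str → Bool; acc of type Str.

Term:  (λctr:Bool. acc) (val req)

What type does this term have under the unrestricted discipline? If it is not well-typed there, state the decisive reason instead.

term : Str
counts: key ×0, req ×1, val ×1, acc ×1, ctr (bound) ×0
order of uses: acc, val, req
typing: well-typed at Str
summary: ordered ✗, linear ✗, affine ✓, relevant ✗, unrestricted ✓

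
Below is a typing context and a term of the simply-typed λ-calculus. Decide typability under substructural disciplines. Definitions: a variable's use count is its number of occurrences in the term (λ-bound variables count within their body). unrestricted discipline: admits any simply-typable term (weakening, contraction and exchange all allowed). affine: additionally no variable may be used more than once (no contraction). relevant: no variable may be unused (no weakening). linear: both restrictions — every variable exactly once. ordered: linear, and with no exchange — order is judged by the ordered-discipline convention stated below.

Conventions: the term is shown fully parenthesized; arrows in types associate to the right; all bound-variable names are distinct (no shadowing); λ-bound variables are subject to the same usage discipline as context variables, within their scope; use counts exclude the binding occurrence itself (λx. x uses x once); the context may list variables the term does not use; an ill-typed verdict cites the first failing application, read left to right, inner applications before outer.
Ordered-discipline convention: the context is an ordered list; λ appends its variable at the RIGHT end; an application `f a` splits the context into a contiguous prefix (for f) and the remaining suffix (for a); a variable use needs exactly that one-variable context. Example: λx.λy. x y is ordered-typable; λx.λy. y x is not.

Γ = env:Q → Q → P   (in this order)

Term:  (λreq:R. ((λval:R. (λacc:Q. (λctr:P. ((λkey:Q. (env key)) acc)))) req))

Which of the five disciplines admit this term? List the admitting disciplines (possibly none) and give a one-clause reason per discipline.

admitted by: affine, unrestricted
use counts: env: 1; req (λ-bound): 1; val (λ-bound): 0; acc (λ-bound): 1; ctr (λ-bound): 0; key (λ-bound): 1
order of uses: env, key, acc, req
typing: ✓ — R → Q → P → Q → P
ordered: ✗, needs weakening: val, ctr unused
linear: ✗, needs weakening: val, ctr unused
affine: ✓, at most one use each (env, req, val, acc, ctr, key)
relevant: ✗, needs weakening: val, ctr unused
unrestricted: ✓, typability at R → Q → P → Q → P is all that's needed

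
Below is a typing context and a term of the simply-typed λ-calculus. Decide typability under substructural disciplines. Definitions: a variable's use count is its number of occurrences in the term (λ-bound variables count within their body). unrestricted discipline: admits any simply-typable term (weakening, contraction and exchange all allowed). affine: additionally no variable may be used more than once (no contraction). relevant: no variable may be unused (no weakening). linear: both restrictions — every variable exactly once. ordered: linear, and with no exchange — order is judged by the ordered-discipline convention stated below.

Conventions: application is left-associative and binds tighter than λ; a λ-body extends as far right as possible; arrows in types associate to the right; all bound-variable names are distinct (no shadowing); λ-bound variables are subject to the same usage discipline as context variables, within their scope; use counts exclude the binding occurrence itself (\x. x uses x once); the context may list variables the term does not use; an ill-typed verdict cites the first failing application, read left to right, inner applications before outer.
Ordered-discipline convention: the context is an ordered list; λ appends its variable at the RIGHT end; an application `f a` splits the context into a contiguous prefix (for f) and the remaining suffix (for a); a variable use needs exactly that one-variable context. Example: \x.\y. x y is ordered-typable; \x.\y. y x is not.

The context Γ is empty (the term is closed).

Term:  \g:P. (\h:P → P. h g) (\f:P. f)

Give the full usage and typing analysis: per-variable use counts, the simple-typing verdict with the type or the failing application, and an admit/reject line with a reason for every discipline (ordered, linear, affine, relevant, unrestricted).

use counts: g [bound]: 1×, h [bound]: 1×, f [bound]: 1×
uses in reading order: h, g, f
typing: well-typed at P → P
ordered: ✗ — use order h, g, f needs exchange
linear: ✓ — exactly-once usage across g, h, f
affine: ✓ — none of g, h, f used more than once
relevant: ✓ — every one of g, h, f appears
unrestricted: ✓ — simply typable at P → P; W, C, E all held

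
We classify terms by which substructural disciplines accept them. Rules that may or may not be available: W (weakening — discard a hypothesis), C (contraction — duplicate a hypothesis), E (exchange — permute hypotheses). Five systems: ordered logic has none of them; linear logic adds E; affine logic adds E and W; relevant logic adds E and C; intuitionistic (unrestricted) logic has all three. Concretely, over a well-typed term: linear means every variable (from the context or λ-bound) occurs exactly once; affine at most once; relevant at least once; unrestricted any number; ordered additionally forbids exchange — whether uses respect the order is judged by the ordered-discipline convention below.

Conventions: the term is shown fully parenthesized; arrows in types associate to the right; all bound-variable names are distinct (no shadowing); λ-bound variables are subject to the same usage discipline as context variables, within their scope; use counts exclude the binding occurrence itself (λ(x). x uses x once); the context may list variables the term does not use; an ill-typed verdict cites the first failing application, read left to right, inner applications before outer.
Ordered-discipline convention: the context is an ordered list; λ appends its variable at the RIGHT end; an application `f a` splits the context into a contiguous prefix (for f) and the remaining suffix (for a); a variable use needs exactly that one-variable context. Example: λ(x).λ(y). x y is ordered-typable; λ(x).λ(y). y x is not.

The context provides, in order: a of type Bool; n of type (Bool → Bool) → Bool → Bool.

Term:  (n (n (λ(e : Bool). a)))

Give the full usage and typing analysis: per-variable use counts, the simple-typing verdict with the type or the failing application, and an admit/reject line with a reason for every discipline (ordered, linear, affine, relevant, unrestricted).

use counts: a ×1; n ×2; e (λ-bound) ×0
uses in reading order: n, n, a
typing: well-typed — term : Bool → Bool
ordered: ✗ — n ×2 used more than once (contraction); unused: e — weakening required
linear: ✗ — n ×2 used more than once (contraction); unused: e — weakening required
affine: ✗ — n ×2 used more than once (contraction)
relevant: ✗ — unused: e — weakening required
unrestricted: ✓ — typability at Bool → Bool is all that's needed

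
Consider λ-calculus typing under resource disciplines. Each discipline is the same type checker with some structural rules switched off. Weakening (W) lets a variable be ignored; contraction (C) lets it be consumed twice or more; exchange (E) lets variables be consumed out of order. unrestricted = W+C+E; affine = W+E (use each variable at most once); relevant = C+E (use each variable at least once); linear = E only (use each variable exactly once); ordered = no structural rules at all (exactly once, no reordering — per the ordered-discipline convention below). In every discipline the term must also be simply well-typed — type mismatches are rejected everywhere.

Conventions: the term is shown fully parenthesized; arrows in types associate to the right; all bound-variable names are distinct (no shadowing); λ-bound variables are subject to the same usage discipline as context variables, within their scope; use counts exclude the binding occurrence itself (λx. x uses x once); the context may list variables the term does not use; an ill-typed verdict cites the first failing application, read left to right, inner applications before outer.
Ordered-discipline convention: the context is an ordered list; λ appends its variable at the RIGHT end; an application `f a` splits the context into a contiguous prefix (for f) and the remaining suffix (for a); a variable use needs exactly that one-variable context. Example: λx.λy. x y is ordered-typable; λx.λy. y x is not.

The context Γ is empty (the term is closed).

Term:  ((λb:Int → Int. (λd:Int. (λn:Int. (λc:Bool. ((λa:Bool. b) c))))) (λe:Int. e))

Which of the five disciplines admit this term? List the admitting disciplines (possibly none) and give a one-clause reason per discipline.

admitting disciplines: affine, unrestricted
variable uses: b (λ-bound): 1×; d (λ-bound): 0×; n (λ-bound): 0×; c (λ-bound): 1×; a (λ-bound): 0×; e (λ-bound): 1×
left-to-right use order: b, c, e
typing: the term checks, with type Int → Int → Bool → Int → Int
ordered: ✗, d, n, a left unused
linear: ✗, d, n, a left unused
affine: ✓, at most one use each (b, d, n, c, a, e)
relevant: ✗, d, n, a left unused
unrestricted: ✓, simply typable at Int → Int → Bool → Int → Int; W, C, E all held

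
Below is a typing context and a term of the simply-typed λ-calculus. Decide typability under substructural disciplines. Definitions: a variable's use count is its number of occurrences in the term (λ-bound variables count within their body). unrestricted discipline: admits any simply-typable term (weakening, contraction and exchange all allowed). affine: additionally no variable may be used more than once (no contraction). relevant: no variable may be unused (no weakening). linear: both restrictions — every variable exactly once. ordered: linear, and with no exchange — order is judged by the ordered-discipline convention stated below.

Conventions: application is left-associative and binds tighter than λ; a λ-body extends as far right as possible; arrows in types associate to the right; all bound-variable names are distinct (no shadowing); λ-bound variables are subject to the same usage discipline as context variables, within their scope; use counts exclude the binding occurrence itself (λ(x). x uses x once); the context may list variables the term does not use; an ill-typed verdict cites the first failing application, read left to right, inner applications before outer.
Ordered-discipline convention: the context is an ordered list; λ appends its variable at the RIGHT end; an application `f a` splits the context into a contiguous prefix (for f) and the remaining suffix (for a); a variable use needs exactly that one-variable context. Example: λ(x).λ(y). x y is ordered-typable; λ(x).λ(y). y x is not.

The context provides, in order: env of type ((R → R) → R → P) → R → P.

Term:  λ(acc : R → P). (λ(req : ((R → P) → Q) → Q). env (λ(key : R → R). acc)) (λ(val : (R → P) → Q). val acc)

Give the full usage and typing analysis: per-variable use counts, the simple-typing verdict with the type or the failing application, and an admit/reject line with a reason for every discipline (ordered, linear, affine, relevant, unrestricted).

counts: env: 1×, acc [bound]: 2×, req [bound]: 0×, key [bound]: 0×, val [bound]: 1×
order of uses: env, acc, val, acc
typing: the term checks, with type (R → P) → R → P
ordered: ✗, uses contraction: acc ×2; req, key never used (weakening)
linear: ✗, uses contraction: acc ×2; req, key never used (weakening)
affine: ✗, uses contraction: acc ×2
relevant: ✗, req, key never used (weakening)
unrestricted: ✓, typability at (R → P) → R → P is all that's needed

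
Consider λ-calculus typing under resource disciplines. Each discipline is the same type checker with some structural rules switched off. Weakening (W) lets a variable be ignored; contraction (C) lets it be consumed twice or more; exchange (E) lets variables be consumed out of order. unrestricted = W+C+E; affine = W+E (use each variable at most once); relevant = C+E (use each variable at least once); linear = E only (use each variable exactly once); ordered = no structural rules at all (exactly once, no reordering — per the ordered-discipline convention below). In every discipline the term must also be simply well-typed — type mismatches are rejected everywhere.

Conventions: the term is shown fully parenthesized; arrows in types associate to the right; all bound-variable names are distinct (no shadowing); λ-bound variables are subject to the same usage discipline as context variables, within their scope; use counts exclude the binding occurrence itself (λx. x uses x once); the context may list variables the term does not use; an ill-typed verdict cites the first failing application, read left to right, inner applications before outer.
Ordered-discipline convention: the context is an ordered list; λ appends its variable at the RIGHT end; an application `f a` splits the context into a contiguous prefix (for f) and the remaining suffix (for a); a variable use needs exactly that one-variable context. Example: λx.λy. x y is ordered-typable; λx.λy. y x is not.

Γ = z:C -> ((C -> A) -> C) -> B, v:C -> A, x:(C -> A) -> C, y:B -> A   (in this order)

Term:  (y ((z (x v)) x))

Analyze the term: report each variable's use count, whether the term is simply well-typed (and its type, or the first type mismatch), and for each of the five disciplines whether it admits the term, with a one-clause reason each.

usage: z=1, v=1, x=2, y=1
left-to-right use order: y, z, x, v, x
typing: well-typed at A
ordered: ✗ — x ×2 used more than once (contraction)
linear: ✗ — x ×2 used more than once (contraction)
affine: ✗ — x ×2 used more than once (contraction)
relevant: ✓ — z, v, x, y: all used, weakening unneeded
unrestricted: ✓ — simply typable at A; W, C, E all held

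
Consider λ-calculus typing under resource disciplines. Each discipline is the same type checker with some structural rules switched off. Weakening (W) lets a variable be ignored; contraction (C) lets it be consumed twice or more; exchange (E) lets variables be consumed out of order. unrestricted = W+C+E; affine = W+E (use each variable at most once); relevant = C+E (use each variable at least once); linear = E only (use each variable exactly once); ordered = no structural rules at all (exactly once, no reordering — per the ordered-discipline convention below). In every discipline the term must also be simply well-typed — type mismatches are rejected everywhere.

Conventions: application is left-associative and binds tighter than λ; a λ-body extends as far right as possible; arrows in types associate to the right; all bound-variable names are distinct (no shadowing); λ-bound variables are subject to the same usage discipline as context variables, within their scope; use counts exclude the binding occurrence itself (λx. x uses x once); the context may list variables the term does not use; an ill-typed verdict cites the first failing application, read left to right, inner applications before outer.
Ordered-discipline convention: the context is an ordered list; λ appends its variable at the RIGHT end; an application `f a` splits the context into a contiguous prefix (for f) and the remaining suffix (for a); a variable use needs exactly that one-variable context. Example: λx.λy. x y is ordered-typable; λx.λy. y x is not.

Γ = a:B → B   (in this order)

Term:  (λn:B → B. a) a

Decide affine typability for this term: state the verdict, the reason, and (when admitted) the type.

no — a ×2 used more than once (contraction)
counts: a: 2, n (bound): 0
uses in reading order: a, a
typing: well-typed at B → B
per-discipline verdicts: ordered ✗ | linear ✗ | affine ✗ | relevant ✗ | unrestricted ✓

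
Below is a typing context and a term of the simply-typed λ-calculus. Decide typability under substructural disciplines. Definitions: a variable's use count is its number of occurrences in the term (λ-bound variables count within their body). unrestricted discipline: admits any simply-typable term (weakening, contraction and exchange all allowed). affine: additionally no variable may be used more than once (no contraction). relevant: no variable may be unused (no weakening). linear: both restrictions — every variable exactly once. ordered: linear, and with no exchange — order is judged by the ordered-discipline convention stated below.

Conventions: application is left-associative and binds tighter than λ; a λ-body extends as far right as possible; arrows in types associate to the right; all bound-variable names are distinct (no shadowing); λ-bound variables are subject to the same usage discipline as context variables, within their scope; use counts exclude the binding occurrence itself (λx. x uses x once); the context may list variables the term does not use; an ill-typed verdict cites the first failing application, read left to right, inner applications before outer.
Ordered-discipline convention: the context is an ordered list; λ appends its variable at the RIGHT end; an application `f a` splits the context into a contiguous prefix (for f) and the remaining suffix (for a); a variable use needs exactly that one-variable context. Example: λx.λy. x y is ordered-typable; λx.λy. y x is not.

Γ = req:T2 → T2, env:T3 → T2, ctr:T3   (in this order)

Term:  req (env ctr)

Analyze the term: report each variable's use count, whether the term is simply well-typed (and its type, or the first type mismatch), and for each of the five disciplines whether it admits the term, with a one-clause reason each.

variable uses: req=1, env=1, ctr=1
use order (left to right): req, env, ctr
typing: ✓ — T2
ordered: ✓ — single-use (req, env, ctr), ordered derivation ok
linear: ✓ — each of req, env, ctr used exactly once
affine: ✓ — req, env, ctr: no repeats, contraction unneeded
relevant: ✓ — req, env, ctr: all used, weakening unneeded
unrestricted: ✓ — well-typed at T2; no restrictions here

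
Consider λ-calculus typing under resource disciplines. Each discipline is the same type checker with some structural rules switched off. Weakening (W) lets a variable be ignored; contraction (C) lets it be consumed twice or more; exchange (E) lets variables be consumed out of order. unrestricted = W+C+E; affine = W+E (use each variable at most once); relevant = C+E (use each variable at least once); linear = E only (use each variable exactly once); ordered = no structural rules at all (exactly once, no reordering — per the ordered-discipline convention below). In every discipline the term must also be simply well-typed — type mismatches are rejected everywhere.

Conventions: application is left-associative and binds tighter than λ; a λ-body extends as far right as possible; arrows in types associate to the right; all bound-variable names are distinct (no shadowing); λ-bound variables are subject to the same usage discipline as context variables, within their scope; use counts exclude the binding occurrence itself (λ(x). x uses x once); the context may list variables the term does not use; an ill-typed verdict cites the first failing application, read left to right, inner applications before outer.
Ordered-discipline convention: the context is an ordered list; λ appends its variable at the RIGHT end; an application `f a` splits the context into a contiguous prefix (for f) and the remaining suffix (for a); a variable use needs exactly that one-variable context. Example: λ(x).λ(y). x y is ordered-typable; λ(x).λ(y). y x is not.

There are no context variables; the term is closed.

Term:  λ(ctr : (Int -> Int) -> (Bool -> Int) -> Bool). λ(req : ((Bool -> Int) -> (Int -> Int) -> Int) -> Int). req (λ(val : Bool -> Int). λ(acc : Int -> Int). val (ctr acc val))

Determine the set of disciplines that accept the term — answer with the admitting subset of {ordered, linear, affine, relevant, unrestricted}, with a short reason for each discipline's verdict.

accepted by: relevant, unrestricted
counts: ctr (bound): 1×; req (bound): 1×; val (bound): 2×; acc (bound): 1×
uses in reading order: req, val, ctr, acc, val
typing: ✓ — ((Int -> Int) -> (Bool -> Int) -> Bool) -> (((Bool -> Int) -> (Int -> Int) -> Int) -> Int) -> Int
ordered: ✗ — uses contraction: val ×2
linear: ✗ — uses contraction: val ×2
affine: ✗ — uses contraction: val ×2
relevant: ✓ — every one of ctr, req, val, acc appears
unrestricted: ✓ — type-checks (((Int -> Int) -> (Bool -> Int) -> Bool) -> (((Bool -> Int) -> (Int -> Int) -> Int) -> Int) -> Int) and nothing is barred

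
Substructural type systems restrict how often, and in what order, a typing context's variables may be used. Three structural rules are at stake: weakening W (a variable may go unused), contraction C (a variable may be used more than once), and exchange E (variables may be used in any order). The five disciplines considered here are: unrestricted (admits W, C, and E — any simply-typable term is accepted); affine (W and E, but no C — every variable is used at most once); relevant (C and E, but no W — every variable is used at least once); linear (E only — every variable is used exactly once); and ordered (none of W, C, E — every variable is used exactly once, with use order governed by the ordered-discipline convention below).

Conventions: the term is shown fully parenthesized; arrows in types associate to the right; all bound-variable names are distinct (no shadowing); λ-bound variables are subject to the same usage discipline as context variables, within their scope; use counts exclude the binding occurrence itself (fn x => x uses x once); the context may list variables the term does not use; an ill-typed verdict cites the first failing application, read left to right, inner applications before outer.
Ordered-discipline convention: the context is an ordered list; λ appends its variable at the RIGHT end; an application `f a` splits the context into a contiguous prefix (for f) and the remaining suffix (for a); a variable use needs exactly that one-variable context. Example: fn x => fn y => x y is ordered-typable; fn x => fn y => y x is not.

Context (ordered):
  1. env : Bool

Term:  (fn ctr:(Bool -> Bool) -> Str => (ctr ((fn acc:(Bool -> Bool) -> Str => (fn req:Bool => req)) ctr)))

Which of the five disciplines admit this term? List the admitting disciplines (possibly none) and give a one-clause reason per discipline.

admitted in: unrestricted
usage: env: 0, ctr (λ-bound): 2, acc (λ-bound): 0, req (λ-bound): 1
left-to-right use order: ctr, req, ctr
typing: the term checks, with type ((Bool -> Bool) -> Str) -> Str
ordered: ✗, repeated use of ctr ×2; env, acc never used (weakening)
linear: ✗, repeated use of ctr ×2; env, acc never used (weakening)
affine: ✗, repeated use of ctr ×2
relevant: ✗, env, acc never used (weakening)
unrestricted: ✓, typability at ((Bool -> Bool) -> Str) -> Str is all that's needed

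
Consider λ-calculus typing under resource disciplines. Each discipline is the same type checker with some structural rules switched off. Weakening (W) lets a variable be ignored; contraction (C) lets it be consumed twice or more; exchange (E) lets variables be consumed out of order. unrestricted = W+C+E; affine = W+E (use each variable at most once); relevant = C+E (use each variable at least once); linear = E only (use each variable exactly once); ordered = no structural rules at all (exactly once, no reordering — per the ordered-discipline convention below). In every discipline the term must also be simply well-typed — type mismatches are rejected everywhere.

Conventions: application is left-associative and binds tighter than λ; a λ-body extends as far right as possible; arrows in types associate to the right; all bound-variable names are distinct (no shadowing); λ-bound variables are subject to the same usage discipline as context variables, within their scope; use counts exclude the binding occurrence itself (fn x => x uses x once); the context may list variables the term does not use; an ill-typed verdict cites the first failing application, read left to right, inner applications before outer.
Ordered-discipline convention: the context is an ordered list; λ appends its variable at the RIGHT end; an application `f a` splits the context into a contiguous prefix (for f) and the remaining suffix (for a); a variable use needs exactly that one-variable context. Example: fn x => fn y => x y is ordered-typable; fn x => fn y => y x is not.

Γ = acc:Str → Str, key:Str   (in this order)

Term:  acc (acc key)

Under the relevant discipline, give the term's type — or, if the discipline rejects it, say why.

term : Str
use counts: acc=2, key=1
uses in reading order: acc, acc, key
typing: ✓ — Str
across the five disciplines: ordered ✗; linear ✗; affine ✗; relevant ✓; unrestricted ✓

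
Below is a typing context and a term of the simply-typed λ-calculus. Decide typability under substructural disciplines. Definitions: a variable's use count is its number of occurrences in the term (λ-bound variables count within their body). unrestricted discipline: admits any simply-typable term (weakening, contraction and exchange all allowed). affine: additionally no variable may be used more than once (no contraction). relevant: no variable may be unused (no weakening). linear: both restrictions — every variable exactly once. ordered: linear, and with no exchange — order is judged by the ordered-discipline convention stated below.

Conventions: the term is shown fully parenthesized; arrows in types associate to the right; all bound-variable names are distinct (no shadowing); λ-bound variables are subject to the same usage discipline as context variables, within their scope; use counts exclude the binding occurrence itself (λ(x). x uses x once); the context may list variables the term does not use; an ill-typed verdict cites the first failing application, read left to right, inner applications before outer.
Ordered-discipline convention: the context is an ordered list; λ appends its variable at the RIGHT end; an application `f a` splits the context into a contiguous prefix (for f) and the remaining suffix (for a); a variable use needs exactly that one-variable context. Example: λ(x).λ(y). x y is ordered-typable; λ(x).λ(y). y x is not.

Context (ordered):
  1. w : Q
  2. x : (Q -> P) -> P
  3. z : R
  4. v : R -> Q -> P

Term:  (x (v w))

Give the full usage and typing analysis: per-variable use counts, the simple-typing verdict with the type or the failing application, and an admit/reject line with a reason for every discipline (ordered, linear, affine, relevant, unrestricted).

use counts: w: 1; x: 1; z: 0; v: 1
uses in reading order: x, v, w
typing: ill-typed: argument of type Q where R is required
ordered: ✗, a type mismatch blocks all five
linear: ✗, the type mismatch rejects it
affine: ✗, not simply typable
relevant: ✗, fails simple typing
unrestricted: ✗, a type mismatch blocks all five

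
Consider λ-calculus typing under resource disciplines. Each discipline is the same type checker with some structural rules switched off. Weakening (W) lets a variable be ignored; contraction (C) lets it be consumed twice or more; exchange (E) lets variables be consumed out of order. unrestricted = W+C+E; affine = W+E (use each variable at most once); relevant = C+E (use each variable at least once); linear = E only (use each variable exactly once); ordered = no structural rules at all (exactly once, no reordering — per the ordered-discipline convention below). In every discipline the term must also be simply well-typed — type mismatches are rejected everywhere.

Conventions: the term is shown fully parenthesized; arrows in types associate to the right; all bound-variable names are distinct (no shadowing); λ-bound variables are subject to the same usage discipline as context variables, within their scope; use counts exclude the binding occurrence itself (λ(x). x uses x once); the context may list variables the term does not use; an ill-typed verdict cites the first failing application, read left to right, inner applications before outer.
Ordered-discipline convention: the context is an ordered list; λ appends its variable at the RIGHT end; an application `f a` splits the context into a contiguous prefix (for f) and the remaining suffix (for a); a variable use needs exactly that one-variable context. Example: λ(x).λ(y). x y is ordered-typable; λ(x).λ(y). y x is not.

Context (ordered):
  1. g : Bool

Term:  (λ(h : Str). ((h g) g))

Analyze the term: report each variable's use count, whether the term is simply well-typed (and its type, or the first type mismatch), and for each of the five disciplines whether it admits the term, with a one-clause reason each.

usage: g ×2; h (bound) ×1
use order (left to right): h, g, g
typing: ill-typed: non-function type Str applied to an argument
ordered ✗ (a type mismatch blocks all five)
linear ✗ (the type mismatch rejects it)
affine ✗ (not simply typable)
relevant ✗ (fails simple typing)
unrestricted ✗ (a type mismatch blocks all five)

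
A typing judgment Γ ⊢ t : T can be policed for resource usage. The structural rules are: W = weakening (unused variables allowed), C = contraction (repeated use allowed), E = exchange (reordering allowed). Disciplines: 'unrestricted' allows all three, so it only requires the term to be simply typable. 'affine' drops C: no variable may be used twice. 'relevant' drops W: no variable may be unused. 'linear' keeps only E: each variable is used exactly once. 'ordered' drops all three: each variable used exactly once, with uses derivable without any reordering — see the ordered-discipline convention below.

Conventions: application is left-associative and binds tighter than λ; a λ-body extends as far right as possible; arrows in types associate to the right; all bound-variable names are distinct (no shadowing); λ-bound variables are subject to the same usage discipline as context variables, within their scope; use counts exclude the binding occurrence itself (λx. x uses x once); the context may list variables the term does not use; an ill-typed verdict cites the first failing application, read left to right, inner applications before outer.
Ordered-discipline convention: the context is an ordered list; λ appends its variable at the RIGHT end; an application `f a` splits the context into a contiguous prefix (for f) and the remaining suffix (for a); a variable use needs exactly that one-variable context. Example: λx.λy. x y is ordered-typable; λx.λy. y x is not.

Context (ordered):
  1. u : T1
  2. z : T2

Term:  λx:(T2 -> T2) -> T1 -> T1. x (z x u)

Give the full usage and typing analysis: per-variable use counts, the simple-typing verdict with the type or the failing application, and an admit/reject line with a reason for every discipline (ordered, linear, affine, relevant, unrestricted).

variable uses: u: 1×; z: 1×; x [bound]: 2×
order of uses: x, z, x, u
typing: ill-typed: non-arrow in function slot: T2
ordered: ✗, fails simple typing
linear: ✗, a type mismatch blocks all five
affine: ✗, the type mismatch rejects it
relevant: ✗, not simply typable
unrestricted: ✗, fails simple typing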